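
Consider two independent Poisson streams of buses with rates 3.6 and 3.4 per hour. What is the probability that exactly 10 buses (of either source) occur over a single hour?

Independent Poisson processes superpose: combined rate λ = 3.6 + 3.4 = 7 per hour.
So μ = 7.
P(N = 10) = e^(−7) · 7^10/10! ≈ 0.0710.

0.0710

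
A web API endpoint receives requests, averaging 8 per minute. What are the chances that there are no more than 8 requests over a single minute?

0.5925

With mean μ = 8 per minute,
P(N ≤ 8) = Σ_{j=0}^{8} e^(−μ) μ^j/j! ≈ 0.5925.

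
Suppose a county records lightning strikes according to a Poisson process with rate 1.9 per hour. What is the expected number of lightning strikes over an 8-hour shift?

E[N] = λt = 1.9 × 8 = 15.2 (an 8-hour shift = 8 hours).

15.2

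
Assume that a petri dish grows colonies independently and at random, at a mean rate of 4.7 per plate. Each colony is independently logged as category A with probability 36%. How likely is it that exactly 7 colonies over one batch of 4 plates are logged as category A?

Thinning: the colonies that are logged as category A themselves form a Poisson process with rate 0.36 × 4.7 = 1.692 per plate.
Over the interval, μ = 1.692 × 4 = 6.768 (a batch of 4 plates = 4 plates).
P(N = 7) = e^(−6.768) · 6.768^7/7! ≈ 0.1484.

0.1484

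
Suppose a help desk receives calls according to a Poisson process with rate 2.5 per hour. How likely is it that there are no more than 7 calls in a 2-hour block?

0.8666

Over the interval, μ = 2.5 × 2 = 5 (a 2-hour block = 2 hours).
P(N ≤ 7) = Σ_{j=0}^{7} e^(−μ) μ^j/j! ≈ 0.8666.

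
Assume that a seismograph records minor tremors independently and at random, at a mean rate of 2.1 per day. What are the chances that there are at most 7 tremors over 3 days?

0.7017

Over the interval, μ = 2.1 × 3 = 6.3 (3 days).
P(N ≤ 7) = Σ_{j=0}^{7} e^(−μ) μ^j/j! ≈ 0.7017.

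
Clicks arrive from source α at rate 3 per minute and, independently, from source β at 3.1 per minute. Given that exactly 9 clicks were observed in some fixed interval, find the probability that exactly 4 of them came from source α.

0.2499

Given the total, each event is independently from source α with probability p = λ_α/(λ_α+λ_β) = 3/6.1 ≈ 0.4918.
So K ~ Binomial(9, 3/6.1): P(K = 4) = C(9,4) · (3/6.1)^4 · (3.1/6.1)^5 ≈ 0.2499.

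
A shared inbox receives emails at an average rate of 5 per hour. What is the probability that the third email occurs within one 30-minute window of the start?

0.4562

Over the interval, μ = 5 × 0.5 = 2.5 (a 30-minute window = 0.5 hours).
The third arrival falls in the interval iff at least 3 events occur there: P(S_3 ≤ t) = P(N ≥ 3) = 1 − P(N ≤ 2) ≈ 0.4562.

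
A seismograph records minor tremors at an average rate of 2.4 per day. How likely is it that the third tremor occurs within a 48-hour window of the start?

0.8575

Over the interval, μ = 2.4 × 2 = 4.8 (a 48-hour window = 2 days).
The third arrival falls in the interval iff at least 3 events occur there: P(S_3 ≤ t) = P(N ≥ 3) = 1 − P(N ≤ 2) ≈ 0.8575.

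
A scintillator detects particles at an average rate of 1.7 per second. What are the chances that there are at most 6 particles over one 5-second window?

Over the interval, μ = 1.7 × 5 = 8.5 (a 5-second window = 5 seconds).
P(N ≤ 6) = Σ_{j=0}^{6} e^(−μ) μ^j/j! ≈ 0.2562.

0.2562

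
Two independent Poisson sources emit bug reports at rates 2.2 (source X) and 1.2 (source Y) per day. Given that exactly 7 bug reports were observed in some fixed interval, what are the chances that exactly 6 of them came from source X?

0.1813

Given the total, each event is independently from source X with probability p = λ_X/(λ_X+λ_Y) = 2.2/3.4 ≈ 0.6471.
So K ~ Binomial(7, 2.2/3.4): P(K = 6) = C(7,6) · (2.2/3.4)^6 · (1.2/3.4)^1 ≈ 0.1813.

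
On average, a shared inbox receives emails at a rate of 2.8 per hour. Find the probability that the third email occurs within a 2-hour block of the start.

Over the interval, μ = 2.8 × 2 = 5.6 (a 2-hour block = 2 hours).
The third arrival falls in the interval iff at least 3 events occur there: P(S_3 ≤ t) = P(N ≥ 3) = 1 − P(N ≤ 2) ≈ 0.9176.

0.9176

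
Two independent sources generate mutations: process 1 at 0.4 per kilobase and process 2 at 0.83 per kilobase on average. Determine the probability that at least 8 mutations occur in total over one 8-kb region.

Independent Poisson processes superpose: combined rate λ = 0.4 + 0.83 = 1.23 per kilobase.
Over the interval, μ = 1.23 × 8 = 9.84 (an 8-kb region = 8 kilobases).
P(N ≥ 8) = 1 − P(N ≤ 7) ≈ 0.7650.

0.7650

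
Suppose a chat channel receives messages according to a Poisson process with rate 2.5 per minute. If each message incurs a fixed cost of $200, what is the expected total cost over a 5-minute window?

E[N] = 2.5 × 5 = 12.5 (a 5-minute window = 5 minutes); E[cost] = 12.5 × $200 = $2500.

$2500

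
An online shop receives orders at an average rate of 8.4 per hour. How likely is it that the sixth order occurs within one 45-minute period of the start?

0.6012

Over the interval, μ = 8.4 × 0.75 = 6.3 (a 45-minute period = 0.75 hours).
The sixth arrival falls in the interval iff at least 6 events occur there: P(S_6 ≤ t) = P(N ≥ 6) = 1 − P(N ≤ 5) ≈ 0.6012.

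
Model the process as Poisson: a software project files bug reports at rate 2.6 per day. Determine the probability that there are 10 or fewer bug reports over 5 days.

0.2517

Over the interval, μ = 2.6 × 5 = 13 (5 days).
P(N ≤ 10) = Σ_{j=0}^{10} e^(−μ) μ^j/j! ≈ 0.2517.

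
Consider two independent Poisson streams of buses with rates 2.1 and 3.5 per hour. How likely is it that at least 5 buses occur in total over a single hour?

Independent Poisson processes superpose: combined rate λ = 2.1 + 3.5 = 5.6 per hour.
So μ = 5.6.
P(N ≥ 5) = 1 − P(N ≤ 4) ≈ 0.6578.

0.6578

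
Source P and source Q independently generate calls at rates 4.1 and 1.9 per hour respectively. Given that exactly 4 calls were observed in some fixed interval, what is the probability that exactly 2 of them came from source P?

Given the total, each event is independently from source P with probability p = λ_P/(λ_P+λ_Q) = 4.1/6 ≈ 0.6833.
So K ~ Binomial(4, 4.1/6): P(K = 2) = C(4,2) · (4.1/6)^2 · (1.9/6)^2 ≈ 0.2809.

0.2809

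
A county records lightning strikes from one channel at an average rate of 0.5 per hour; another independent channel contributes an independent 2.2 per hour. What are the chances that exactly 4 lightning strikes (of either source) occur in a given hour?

0.1488

Independent Poisson processes superpose: combined rate λ = 0.5 + 2.2 = 2.7 per hour.
So μ = 2.7.
P(N = 4) = e^(−2.7) · 2.7^4/4! ≈ 0.1488.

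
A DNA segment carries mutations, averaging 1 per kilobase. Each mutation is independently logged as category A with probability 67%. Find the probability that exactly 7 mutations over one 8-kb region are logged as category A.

0.1186

Thinning: the mutations that are logged as category A themselves form a Poisson process with rate 0.67 × 1 = 0.67 per kilobase.
Over the interval, μ = 0.67 × 8 = 5.36 (an 8-kb region = 8 kilobases).
P(N = 7) = e^(−5.36) · 5.36^7/7! ≈ 0.1186.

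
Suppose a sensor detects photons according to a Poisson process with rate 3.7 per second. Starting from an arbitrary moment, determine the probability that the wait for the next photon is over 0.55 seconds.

0.1307

The wait for the next event is exponential with rate λ = 3.7 per second.
P(T > 0.55) = e^(−λt) = e^(−3.7 × 0.55) = e^(−2.035) ≈ 0.1307.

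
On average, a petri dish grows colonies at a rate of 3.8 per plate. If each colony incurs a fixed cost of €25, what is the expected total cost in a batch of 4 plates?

E[N] = 3.8 × 4 = 15.2 (a batch of 4 plates = 4 plates); E[cost] = 15.2 × €25 = €380.

€380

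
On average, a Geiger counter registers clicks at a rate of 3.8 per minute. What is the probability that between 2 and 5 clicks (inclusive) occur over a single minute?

0.7082

With mean μ = 3.8 per minute,
P(2 ≤ N ≤ 5) = Σ_{j=2}^{5} e^(−3.8) · 3.8^j/j! ≈ 0.7082.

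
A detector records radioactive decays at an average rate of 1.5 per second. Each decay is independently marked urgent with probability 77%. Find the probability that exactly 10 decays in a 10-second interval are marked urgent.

0.1122

Thinning: the decays that are marked urgent themselves form a Poisson process with rate 0.77 × 1.5 = 1.155 per second.
Over the interval, μ = 1.155 × 10 = 11.55 (a 10-second interval = 10 seconds).
P(N = 10) = e^(−11.55) · 11.55^10/10! ≈ 0.1122.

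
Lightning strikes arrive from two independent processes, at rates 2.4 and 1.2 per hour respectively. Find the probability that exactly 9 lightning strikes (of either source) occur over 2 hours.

Independent Poisson processes superpose: combined rate λ = 2.4 + 1.2 = 3.6 per hour.
Over the interval, μ = 3.6 × 2 = 7.2 (2 hours).
P(N = 9) = e^(−7.2) · 7.2^9/9! ≈ 0.1070.

0.1070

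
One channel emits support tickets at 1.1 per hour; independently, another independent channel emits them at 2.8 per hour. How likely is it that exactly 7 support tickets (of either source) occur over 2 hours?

0.1428

Independent Poisson processes superpose: combined rate λ = 1.1 + 2.8 = 3.9 per hour.
Over the interval, μ = 3.9 × 2 = 7.8 (2 hours).
P(N = 7) = e^(−7.8) · 7.8^7/7! ≈ 0.1428.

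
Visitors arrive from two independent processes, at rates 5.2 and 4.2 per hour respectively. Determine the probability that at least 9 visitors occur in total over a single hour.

Independent Poisson processes superpose: combined rate λ = 5.2 + 4.2 = 9.4 per hour.
So μ = 9.4.
P(N ≥ 9) = 1 − P(N ≤ 8) ≈ 0.5958.

0.5958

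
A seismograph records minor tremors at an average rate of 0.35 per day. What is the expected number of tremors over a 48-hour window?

E[N] = λt = 0.35 × 2 = 0.7 (a 48-hour window = 2 days).

0.7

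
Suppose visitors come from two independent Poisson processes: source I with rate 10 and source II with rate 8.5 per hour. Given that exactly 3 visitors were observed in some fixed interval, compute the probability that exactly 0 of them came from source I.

Given the total, each event is independently from source I with probability p = λ_I/(λ_I+λ_II) = 10/18.5 ≈ 0.5405.
So K ~ Binomial(3, 10/18.5): P(K = 0) = C(3,0) · (10/18.5)^0 · (8.5/18.5)^3 ≈ 0.0970.

0.0970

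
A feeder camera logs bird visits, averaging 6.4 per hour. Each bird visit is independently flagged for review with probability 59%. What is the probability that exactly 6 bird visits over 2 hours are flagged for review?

0.1353

Thinning: the bird visits that are flagged for review themselves form a Poisson process with rate 0.59 × 6.4 = 3.776 per hour.
Over the interval, μ = 3.776 × 2 = 7.552 (2 hours).
P(N = 6) = e^(−7.552) · 7.552^6/6! ≈ 0.1353.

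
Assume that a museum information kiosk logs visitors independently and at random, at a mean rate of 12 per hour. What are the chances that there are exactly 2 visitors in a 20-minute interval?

0.1465

Over the interval, μ = 12 × 1/3 = 4 (a 20-minute interval = 1/3 hours).
P(N = 2) = e^(−μ) μ^2/2! = e^(−4) · 4^2/2 ≈ 0.1465.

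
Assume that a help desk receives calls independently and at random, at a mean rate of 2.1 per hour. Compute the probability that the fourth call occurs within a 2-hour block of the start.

0.6046

Over the interval, μ = 2.1 × 2 = 4.2 (a 2-hour block = 2 hours).
The fourth arrival falls in the interval iff at least 4 events occur there: P(S_4 ≤ t) = P(N ≥ 4) = 1 − P(N ≤ 3) ≈ 0.6046.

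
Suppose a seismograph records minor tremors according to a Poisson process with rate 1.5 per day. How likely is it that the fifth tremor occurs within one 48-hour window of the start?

0.1847

Over the interval, μ = 1.5 × 2 = 3 (a 48-hour window = 2 days).
The fifth arrival falls in the interval iff at least 5 events occur there: P(S_5 ≤ t) = P(N ≥ 5) = 1 − P(N ≤ 4) ≈ 0.1847.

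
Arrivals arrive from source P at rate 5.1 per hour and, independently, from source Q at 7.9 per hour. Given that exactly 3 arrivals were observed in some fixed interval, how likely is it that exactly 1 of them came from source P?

0.4346

Given the total, each event is independently from source P with probability p = λ_P/(λ_P+λ_Q) = 5.1/13 ≈ 0.3923.
So K ~ Binomial(3, 5.1/13): P(K = 1) = C(3,1) · (5.1/13)^1 · (7.9/13)^2 ≈ 0.4346.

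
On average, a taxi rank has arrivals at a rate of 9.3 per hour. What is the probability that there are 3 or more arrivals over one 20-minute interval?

0.5988

Over the interval, μ = 9.3 × 1/3 = 3.1 (a 20-minute interval = 1/3 hours).
P(N ≥ 3) = 1 − P(N ≤ 2) = 1 − Σ_{j=0}^{2} e^(−μ) μ^j/j! ≈ 0.5988.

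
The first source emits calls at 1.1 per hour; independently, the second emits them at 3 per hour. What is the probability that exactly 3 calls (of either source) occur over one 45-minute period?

0.2238

Independent Poisson processes superpose: combined rate λ = 1.1 + 3 = 4.1 per hour.
Over the interval, μ = 4.1 × 0.75 = 3.075 (a 45-minute period = 0.75 hours).
P(N = 3) = e^(−3.075) · 3.075^3/3! ≈ 0.2238.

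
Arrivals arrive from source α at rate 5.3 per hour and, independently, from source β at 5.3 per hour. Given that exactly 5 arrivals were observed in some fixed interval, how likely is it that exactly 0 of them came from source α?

0.0312

Given the total, each event is independently from source α with probability p = λ_α/(λ_α+λ_β) = 5.3/10.6 = 0.5000.
So K ~ Binomial(5, 5.3/10.6): P(K = 0) = C(5,0) · (5.3/10.6)^0 · (5.3/10.6)^5 ≈ 0.0312.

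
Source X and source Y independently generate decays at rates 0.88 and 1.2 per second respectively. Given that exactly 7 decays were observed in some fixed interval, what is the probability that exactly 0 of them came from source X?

0.0213

Given the total, each event is independently from source X with probability p = λ_X/(λ_X+λ_Y) = 0.88/2.08 ≈ 0.4231.
So K ~ Binomial(7, 0.88/2.08): P(K = 0) = C(7,0) · (0.88/2.08)^0 · (1.2/2.08)^7 ≈ 0.0213.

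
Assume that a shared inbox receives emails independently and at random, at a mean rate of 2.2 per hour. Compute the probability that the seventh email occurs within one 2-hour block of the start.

0.1564

Over the interval, μ = 2.2 × 2 = 4.4 (a 2-hour block = 2 hours).
The seventh arrival falls in the interval iff at least 7 events occur there: P(S_7 ≤ t) = P(N ≥ 7) = 1 − P(N ≤ 6) ≈ 0.1564.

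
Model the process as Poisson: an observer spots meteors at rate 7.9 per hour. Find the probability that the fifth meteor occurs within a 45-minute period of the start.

0.7048

Over the interval, μ = 7.9 × 0.75 = 5.925 (a 45-minute period = 0.75 hours).
The fifth arrival falls in the interval iff at least 5 events occur there: P(S_5 ≤ t) = P(N ≥ 5) = 1 − P(N ≤ 4) ≈ 0.7048.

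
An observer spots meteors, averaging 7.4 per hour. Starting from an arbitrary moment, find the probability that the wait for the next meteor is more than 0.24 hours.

0.1693

The wait for the next event is exponential with rate λ = 7.4 per hour.
P(T > 0.24) = e^(−λt) = e^(−7.4 × 0.24) = e^(−1.776) ≈ 0.1693.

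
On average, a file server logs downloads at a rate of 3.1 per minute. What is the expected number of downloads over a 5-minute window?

E[N] = λt = 3.1 × 5 = 15.5 (a 5-minute window = 5 minutes).

15.5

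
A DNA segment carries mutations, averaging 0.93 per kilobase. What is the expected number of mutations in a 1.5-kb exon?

1.395

E[N] = λt = 0.93 × 1.5 = 1.395 (a 1.5-kb exon = 1.5 kilobases).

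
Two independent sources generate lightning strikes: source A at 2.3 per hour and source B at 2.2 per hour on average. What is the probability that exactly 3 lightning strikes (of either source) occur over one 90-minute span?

Independent Poisson processes superpose: combined rate λ = 2.3 + 2.2 = 4.5 per hour.
Over the interval, μ = 4.5 × 1.5 = 6.75 (a 90-minute span = 1.5 hours).
P(N = 3) = e^(−6.75) · 6.75^3/3! ≈ 0.0600.

0.0600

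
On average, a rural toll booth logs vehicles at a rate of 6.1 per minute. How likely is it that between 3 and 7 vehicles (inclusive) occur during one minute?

0.6724

With mean μ = 6.1 per minute,
P(3 ≤ N ≤ 7) = Σ_{j=3}^{7} e^(−6.1) · 6.1^j/j! ≈ 0.6724.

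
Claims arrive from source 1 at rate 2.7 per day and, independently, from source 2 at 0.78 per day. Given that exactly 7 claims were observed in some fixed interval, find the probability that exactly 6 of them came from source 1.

0.3422

Given the total, each event is independently from source 1 with probability p = λ_1/(λ_1+λ_2) = 2.7/3.48 ≈ 0.7759.
So K ~ Binomial(7, 2.7/3.48): P(K = 6) = C(7,6) · (2.7/3.48)^6 · (0.78/3.48)^1 ≈ 0.3422.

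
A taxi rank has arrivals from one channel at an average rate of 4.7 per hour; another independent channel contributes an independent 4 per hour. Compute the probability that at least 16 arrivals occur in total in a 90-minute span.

Independent Poisson processes superpose: combined rate λ = 4.7 + 4 = 8.7 per hour.
Over the interval, μ = 8.7 × 1.5 = 13.05 (a 90-minute span = 1.5 hours).
P(N ≥ 16) = 1 − P(N ≤ 15) ≈ 0.2408.

0.2408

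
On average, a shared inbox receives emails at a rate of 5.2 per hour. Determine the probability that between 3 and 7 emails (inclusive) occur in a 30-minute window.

0.4762

Over the interval, μ = 5.2 × 0.5 = 2.6 (a 30-minute window = 0.5 hours).
P(3 ≤ N ≤ 7) = Σ_{j=3}^{7} e^(−2.6) · 2.6^j/j! ≈ 0.4762.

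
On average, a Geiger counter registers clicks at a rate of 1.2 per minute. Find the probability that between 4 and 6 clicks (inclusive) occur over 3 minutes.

0.4115

Over the interval, μ = 1.2 × 3 = 3.6 (3 minutes).
P(4 ≤ N ≤ 6) = Σ_{j=4}^{6} e^(−3.6) · 3.6^j/j! ≈ 0.4115.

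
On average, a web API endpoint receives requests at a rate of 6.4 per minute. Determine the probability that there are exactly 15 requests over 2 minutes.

0.0856

Over the interval, μ = 6.4 × 2 = 12.8 (2 minutes).
P(N = 15) = e^(−μ) μ^15/15! = e^(−12.8) · 12.8^15/1307674368000 ≈ 0.0856.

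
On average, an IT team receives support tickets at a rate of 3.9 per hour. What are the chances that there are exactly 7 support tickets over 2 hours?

0.1428

Over the interval, μ = 3.9 × 2 = 7.8 (2 hours).
P(N = 7) = e^(−μ) μ^7/7! = e^(−7.8) · 7.8^7/5040 ≈ 0.1428.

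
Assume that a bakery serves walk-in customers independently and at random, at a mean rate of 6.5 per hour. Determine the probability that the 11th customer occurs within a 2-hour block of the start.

Over the interval, μ = 6.5 × 2 = 13 (a 2-hour block = 2 hours).
The 11th arrival falls in the interval iff at least 11 events occur there: P(S_11 ≤ t) = P(N ≥ 11) = 1 − P(N ≤ 10) ≈ 0.7483.

0.7483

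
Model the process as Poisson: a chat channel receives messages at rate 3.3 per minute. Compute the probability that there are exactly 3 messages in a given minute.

With mean μ = 3.3 per minute,
P(N = 3) = e^(−μ) μ^3/3! = e^(−3.3) · 3.3^3/6 ≈ 0.2209.

0.2209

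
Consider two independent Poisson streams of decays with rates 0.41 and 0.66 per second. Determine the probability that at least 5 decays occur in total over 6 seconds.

0.7672

Independent Poisson processes superpose: combined rate λ = 0.41 + 0.66 = 1.07 per second.
Over the interval, μ = 1.07 × 6 = 6.42 (6 seconds).
P(N ≥ 5) = 1 − P(N ≤ 4) ≈ 0.7672.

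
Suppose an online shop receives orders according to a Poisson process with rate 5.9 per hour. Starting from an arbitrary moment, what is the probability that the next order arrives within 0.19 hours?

0.6740

Inter-arrival times are exponential with rate λ = 5.9 per hour.
P(T ≤ 0.19) = 1 − e^(−λt) = 1 − e^(−5.9 × 0.19) = 1 − e^(−1.121) ≈ 0.6740.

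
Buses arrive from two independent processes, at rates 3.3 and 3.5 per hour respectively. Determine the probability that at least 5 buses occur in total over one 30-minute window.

Independent Poisson processes superpose: combined rate λ = 3.3 + 3.5 = 6.8 per hour.
Over the interval, μ = 6.8 × 0.5 = 3.4 (a 30-minute window = 0.5 hours).
P(N ≥ 5) = 1 − P(N ≤ 4) ≈ 0.2558.

0.2558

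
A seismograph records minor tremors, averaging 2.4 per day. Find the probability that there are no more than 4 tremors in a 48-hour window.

0.4763

Over the interval, μ = 2.4 × 2 = 4.8 (a 48-hour window = 2 days).
P(N ≤ 4) = Σ_{j=0}^{4} e^(−μ) μ^j/j! ≈ 0.4763.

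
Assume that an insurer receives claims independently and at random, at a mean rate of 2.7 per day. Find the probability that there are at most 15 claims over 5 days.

0.7178

Over the interval, μ = 2.7 × 5 = 13.5 (5 days).
P(N ≤ 15) = Σ_{j=0}^{15} e^(−μ) μ^j/j! ≈ 0.7178.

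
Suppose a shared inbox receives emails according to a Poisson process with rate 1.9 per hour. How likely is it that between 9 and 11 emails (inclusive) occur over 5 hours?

Over the interval, μ = 1.9 × 5 = 9.5 (5 hours).
P(9 ≤ N ≤ 11) = Σ_{j=9}^{11} e^(−9.5) · 9.5^j/j! ≈ 0.3602.

0.3602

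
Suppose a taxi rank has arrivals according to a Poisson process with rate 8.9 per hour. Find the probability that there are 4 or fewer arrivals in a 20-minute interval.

0.8208

Over the interval, μ = 8.9 × 1/3 ≈ 2.96667 (a 20-minute interval = 1/3 hours).
P(N ≤ 4) = Σ_{j=0}^{4} e^(−μ) μ^j/j! ≈ 0.8208.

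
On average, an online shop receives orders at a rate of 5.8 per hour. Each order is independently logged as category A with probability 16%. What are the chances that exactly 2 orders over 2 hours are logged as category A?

Thinning: the orders that are logged as category A themselves form a Poisson process with rate 0.16 × 5.8 = 0.928 per hour.
Over the interval, μ = 0.928 × 2 = 1.856 (2 hours).
P(N = 2) = e^(−1.856) · 1.856^2/2! ≈ 0.2692.

0.2692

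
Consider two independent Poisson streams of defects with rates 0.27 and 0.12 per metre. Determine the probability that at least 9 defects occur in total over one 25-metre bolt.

Independent Poisson processes superpose: combined rate λ = 0.27 + 0.12 = 0.39 per metre.
Over the interval, μ = 0.39 × 25 = 9.75 (a 25-metre bolt = 25 metres).
P(N ≥ 9) = 1 − P(N ≤ 8) ≈ 0.6383.

0.6383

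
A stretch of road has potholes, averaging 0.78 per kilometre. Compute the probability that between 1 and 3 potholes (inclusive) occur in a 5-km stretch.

0.4330

Over the interval, μ = 0.78 × 5 = 3.9 (a 5-km stretch = 5 kilometres).
P(1 ≤ N ≤ 3) = Σ_{j=1}^{3} e^(−3.9) · 3.9^j/j! ≈ 0.4330.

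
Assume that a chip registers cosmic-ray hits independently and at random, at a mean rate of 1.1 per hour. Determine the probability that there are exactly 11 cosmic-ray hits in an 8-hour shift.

Over the interval, μ = 1.1 × 8 = 8.8 (an 8-hour shift = 8 hours).
P(N = 11) = e^(−μ) μ^11/11! = e^(−8.8) · 8.8^11/39916800 ≈ 0.0925.

0.0925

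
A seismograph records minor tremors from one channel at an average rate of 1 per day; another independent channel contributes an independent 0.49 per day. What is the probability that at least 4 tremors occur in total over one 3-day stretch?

Independent Poisson processes superpose: combined rate λ = 1 + 0.49 = 1.49 per day.
Over the interval, μ = 1.49 × 3 = 4.47 (a 3-day stretch = 3 days).
P(N ≥ 4) = 1 − P(N ≤ 3) ≈ 0.6526.

0.6526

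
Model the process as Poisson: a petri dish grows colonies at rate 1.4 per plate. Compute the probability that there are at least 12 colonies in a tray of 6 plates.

0.1429

Over the interval, μ = 1.4 × 6 = 8.4 (a tray of 6 plates = 6 plates).
P(N ≥ 12) = 1 − P(N ≤ 11) = 1 − Σ_{j=0}^{11} e^(−μ) μ^j/j! ≈ 0.1429.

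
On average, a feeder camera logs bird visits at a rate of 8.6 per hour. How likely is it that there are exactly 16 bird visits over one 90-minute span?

Over the interval, μ = 8.6 × 1.5 = 12.9 (a 90-minute span = 1.5 hours).
P(N = 16) = e^(−μ) μ^16/16! = e^(−12.9) · 12.9^16/20922789888000 ≈ 0.0702.

0.0702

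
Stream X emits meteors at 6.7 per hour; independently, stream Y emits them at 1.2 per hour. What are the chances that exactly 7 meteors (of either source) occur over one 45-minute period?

Independent Poisson processes superpose: combined rate λ = 6.7 + 1.2 = 7.9 per hour.
Over the interval, μ = 7.9 × 0.75 = 5.925 (a 45-minute period = 0.75 hours).
P(N = 7) = e^(−5.925) · 5.925^7/7! ≈ 0.1359.

0.1359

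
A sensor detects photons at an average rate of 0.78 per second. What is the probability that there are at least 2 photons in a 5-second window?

Over the interval, μ = 0.78 × 5 = 3.9 (a 5-second window = 5 seconds).
P(N ≥ 2) = 1 − P(N ≤ 1) = 1 − Σ_{j=0}^{1} e^(−μ) μ^j/j! ≈ 0.9008.

0.9008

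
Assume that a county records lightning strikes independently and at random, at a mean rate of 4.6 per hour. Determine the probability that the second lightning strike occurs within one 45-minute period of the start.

0.8587

Over the interval, μ = 4.6 × 0.75 = 3.45 (a 45-minute period = 0.75 hours).
The second arrival falls in the interval iff at least 2 events occur there: P(S_2 ≤ t) = P(N ≥ 2) = 1 − P(N ≤ 1) ≈ 0.8587.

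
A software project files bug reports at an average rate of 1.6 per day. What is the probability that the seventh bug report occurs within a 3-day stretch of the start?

0.2092

Over the interval, μ = 1.6 × 3 = 4.8 (a 3-day stretch = 3 days).
The seventh arrival falls in the interval iff at least 7 events occur there: P(S_7 ≤ t) = P(N ≥ 7) = 1 − P(N ≤ 6) ≈ 0.2092.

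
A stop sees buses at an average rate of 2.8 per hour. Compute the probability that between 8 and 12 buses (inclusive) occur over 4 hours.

0.5359

Over the interval, μ = 2.8 × 4 = 11.2 (4 hours).
P(8 ≤ N ≤ 12) = Σ_{j=8}^{12} e^(−11.2) · 11.2^j/j! ≈ 0.5359.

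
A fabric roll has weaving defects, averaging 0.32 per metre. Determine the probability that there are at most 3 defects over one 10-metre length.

Over the interval, μ = 0.32 × 10 = 3.2 (a 10-metre length = 10 metres).
P(N ≤ 3) = Σ_{j=0}^{3} e^(−μ) μ^j/j! ≈ 0.6025.

0.6025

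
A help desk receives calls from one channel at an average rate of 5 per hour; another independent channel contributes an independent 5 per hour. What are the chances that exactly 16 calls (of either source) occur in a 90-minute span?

Independent Poisson processes superpose: combined rate λ = 5 + 5 = 10 per hour.
Over the interval, μ = 10 × 1.5 = 15 (a 90-minute span = 1.5 hours).
P(N = 16) = e^(−15) · 15^16/16! ≈ 0.0960.

0.0960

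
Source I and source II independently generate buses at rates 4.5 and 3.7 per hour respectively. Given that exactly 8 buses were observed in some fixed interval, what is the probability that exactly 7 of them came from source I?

0.0541

Given the total, each event is independently from source I with probability p = λ_I/(λ_I+λ_II) = 4.5/8.2 ≈ 0.5488.
So K ~ Binomial(8, 4.5/8.2): P(K = 7) = C(8,7) · (4.5/8.2)^7 · (3.7/8.2)^1 ≈ 0.0541.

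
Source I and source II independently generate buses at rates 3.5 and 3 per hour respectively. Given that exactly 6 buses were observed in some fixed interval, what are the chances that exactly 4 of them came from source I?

Given the total, each event is independently from source I with probability p = λ_I/(λ_I+λ_II) = 3.5/6.5 ≈ 0.5385.
So K ~ Binomial(6, 3.5/6.5): P(K = 4) = C(6,4) · (3.5/6.5)^4 · (3/6.5)^2 ≈ 0.2686.

0.2686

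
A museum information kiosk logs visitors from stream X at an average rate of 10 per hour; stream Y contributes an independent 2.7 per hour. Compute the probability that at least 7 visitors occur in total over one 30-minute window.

0.4497

Independent Poisson processes superpose: combined rate λ = 10 + 2.7 = 12.7 per hour.
Over the interval, μ = 12.7 × 0.5 = 6.35 (a 30-minute window = 0.5 hours).
P(N ≥ 7) = 1 − P(N ≤ 6) ≈ 0.4497.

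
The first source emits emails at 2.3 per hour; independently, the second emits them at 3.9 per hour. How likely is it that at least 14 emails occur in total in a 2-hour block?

Independent Poisson processes superpose: combined rate λ = 2.3 + 3.9 = 6.2 per hour.
Over the interval, μ = 6.2 × 2 = 12.4 (a 2-hour block = 2 hours).
P(N ≥ 14) = 1 − P(N ≤ 13) ≈ 0.3613.

0.3613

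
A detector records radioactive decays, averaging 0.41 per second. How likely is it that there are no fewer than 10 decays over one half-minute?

0.7828

Over the interval, μ = 0.41 × 30 = 12.3 (a half-minute = 30 seconds).
P(N ≥ 10) = 1 − P(N ≤ 9) = 1 − Σ_{j=0}^{9} e^(−μ) μ^j/j! ≈ 0.7828.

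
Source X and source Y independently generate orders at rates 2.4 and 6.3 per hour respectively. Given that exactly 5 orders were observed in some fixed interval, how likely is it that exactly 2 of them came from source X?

Given the total, each event is independently from source X with probability p = λ_X/(λ_X+λ_Y) = 2.4/8.7 ≈ 0.2759.
So K ~ Binomial(5, 2.4/8.7): P(K = 2) = C(5,2) · (2.4/8.7)^2 · (6.3/8.7)^3 ≈ 0.2890.

0.2890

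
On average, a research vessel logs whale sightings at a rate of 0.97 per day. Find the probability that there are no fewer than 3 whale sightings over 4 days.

Over the interval, μ = 0.97 × 4 = 3.88 (4 days).
P(N ≥ 3) = 1 − P(N ≤ 2) = 1 − Σ_{j=0}^{2} e^(−μ) μ^j/j! ≈ 0.7438.

0.7438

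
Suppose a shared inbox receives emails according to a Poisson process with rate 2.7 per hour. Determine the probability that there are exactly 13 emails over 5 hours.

Over the interval, μ = 2.7 × 5 = 13.5 (5 hours).
P(N = 13) = e^(−μ) μ^13/13! = e^(−13.5) · 13.5^13/6227020800 ≈ 0.1089.

0.1089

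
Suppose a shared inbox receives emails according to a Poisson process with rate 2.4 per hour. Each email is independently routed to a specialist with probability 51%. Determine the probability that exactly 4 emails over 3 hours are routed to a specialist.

0.1926

Thinning: the emails that are routed to a specialist themselves form a Poisson process with rate 0.51 × 2.4 = 1.224 per hour.
Over the interval, μ = 1.224 × 3 = 3.672 (3 hours).
P(N = 4) = e^(−3.672) · 3.672^4/4! ≈ 0.1926.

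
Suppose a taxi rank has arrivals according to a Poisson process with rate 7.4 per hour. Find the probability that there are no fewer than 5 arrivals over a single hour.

0.8605

With mean μ = 7.4 per hour,
P(N ≥ 5) = 1 − P(N ≤ 4) = 1 − Σ_{j=0}^{4} e^(−μ) μ^j/j! ≈ 0.8605.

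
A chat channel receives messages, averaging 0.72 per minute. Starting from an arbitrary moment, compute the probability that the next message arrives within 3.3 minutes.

0.9071

Inter-arrival times are exponential with rate λ = 0.72 per minute.
P(T ≤ 3.3) = 1 − e^(−λt) = 1 − e^(−0.72 × 3.3) = 1 − e^(−2.376) ≈ 0.9071.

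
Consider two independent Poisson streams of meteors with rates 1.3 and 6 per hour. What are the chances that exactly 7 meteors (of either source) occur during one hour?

0.1481

Independent Poisson processes superpose: combined rate λ = 1.3 + 6 = 7.3 per hour.
So μ = 7.3.
P(N = 7) = e^(−7.3) · 7.3^7/7! ≈ 0.1481.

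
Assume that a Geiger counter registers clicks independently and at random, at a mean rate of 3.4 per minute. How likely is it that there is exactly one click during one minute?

0.1135

With mean μ = 3.4 per minute,
P(N = 1) = e^(−μ) μ^1/1! = e^(−3.4) · 3.4^1/1 ≈ 0.1135.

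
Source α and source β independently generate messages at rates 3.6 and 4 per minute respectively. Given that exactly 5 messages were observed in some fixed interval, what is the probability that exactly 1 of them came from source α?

0.1817

Given the total, each event is independently from source α with probability p = λ_α/(λ_α+λ_β) = 3.6/7.6 ≈ 0.4737.
So K ~ Binomial(5, 3.6/7.6): P(K = 1) = C(5,1) · (3.6/7.6)^1 · (4/7.6)^4 ≈ 0.1817.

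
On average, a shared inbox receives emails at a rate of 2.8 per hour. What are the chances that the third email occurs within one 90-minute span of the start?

Over the interval, μ = 2.8 × 1.5 = 4.2 (a 90-minute span = 1.5 hours).
The third arrival falls in the interval iff at least 3 events occur there: P(S_3 ≤ t) = P(N ≥ 3) = 1 − P(N ≤ 2) ≈ 0.7898.

0.7898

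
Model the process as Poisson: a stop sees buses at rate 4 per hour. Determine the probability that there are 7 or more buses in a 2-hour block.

0.6866

Over the interval, μ = 4 × 2 = 8 (a 2-hour block = 2 hours).
P(N ≥ 7) = 1 − P(N ≤ 6) = 1 − Σ_{j=0}^{6} e^(−μ) μ^j/j! ≈ 0.6866.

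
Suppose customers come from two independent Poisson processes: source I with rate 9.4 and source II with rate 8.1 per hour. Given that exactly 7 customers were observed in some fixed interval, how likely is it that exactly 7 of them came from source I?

0.0129

Given the total, each event is independently from source I with probability p = λ_I/(λ_I+λ_II) = 9.4/17.5 ≈ 0.5371.
So K ~ Binomial(7, 9.4/17.5): P(K = 7) = C(7,7) · (9.4/17.5)^7 · (8.1/17.5)^0 ≈ 0.0129.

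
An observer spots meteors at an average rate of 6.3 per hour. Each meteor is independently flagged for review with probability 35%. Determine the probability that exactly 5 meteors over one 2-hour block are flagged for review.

Thinning: the meteors that are flagged for review themselves form a Poisson process with rate 0.35 × 6.3 = 2.205 per hour.
Over the interval, μ = 2.205 × 2 = 4.41 (a 2-hour block = 2 hours).
P(N = 5) = e^(−4.41) · 4.41^5/5! ≈ 0.1690.

0.1690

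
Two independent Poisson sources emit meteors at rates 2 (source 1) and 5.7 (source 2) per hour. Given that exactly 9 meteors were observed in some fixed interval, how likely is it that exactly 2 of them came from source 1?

0.2958

Given the total, each event is independently from source 1 with probability p = λ_1/(λ_1+λ_2) = 2/7.7 ≈ 0.2597.
So K ~ Binomial(9, 2/7.7): P(K = 2) = C(9,2) · (2/7.7)^2 · (5.7/7.7)^7 ≈ 0.2958.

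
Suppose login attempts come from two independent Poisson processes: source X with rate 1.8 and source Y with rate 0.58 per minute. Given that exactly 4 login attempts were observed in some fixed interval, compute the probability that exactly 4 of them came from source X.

0.3272

Given the total, each event is independently from source X with probability p = λ_X/(λ_X+λ_Y) = 1.8/2.38 ≈ 0.7563.
So K ~ Binomial(4, 1.8/2.38): P(K = 4) = C(4,4) · (1.8/2.38)^4 · (0.58/2.38)^0 ≈ 0.3272.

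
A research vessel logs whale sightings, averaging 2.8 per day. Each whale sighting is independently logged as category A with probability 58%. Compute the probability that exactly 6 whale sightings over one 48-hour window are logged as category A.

0.0634

Thinning: the whale sightings that are logged as category A themselves form a Poisson process with rate 0.58 × 2.8 = 1.624 per day.
Over the interval, μ = 1.624 × 2 = 3.248 (a 48-hour window = 2 days).
P(N = 6) = e^(−3.248) · 3.248^6/6! ≈ 0.0634.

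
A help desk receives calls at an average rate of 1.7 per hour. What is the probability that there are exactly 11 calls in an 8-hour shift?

Over the interval, μ = 1.7 × 8 = 13.6 (an 8-hour shift = 8 hours).
P(N = 11) = e^(−μ) μ^11/11! = e^(−13.6) · 13.6^11/39916800 ≈ 0.0915.

0.0915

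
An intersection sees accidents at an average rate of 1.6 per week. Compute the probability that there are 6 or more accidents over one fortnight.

0.1054

Over the interval, μ = 1.6 × 2 = 3.2 (a fortnight = 2 weeks).
P(N ≥ 6) = 1 − P(N ≤ 5) = 1 − Σ_{j=0}^{5} e^(−μ) μ^j/j! ≈ 0.1054.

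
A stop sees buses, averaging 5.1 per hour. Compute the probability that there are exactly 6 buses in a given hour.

With mean μ = 5.1 per hour,
P(N = 6) = e^(−μ) μ^6/6! = e^(−5.1) · 5.1^6/720 ≈ 0.1490.

0.1490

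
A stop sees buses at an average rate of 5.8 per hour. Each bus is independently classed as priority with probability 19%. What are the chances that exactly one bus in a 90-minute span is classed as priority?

0.3165

Thinning: the buses that are classed as priority themselves form a Poisson process with rate 0.19 × 5.8 = 1.102 per hour.
Over the interval, μ = 1.102 × 1.5 = 1.653 (a 90-minute span = 1.5 hours).
P(N = 1) = e^(−1.653) · 1.653^1/1! ≈ 0.3165.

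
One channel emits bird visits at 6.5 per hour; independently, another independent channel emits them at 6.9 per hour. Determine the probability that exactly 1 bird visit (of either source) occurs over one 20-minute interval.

0.0513

Independent Poisson processes superpose: combined rate λ = 6.5 + 6.9 = 13.4 per hour.
Over the interval, μ = 13.4 × 1/3 ≈ 4.46667 (a 20-minute interval = 1/3 hours).
P(N = 1) = e^(−4.46667) · 4.46667^1/1! ≈ 0.0513.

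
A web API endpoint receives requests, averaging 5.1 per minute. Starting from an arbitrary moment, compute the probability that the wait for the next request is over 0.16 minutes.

0.4422

The wait for the next event is exponential with rate λ = 5.1 per minute.
P(T > 0.16) = e^(−λt) = e^(−5.1 × 0.16) = e^(−0.816) ≈ 0.4422.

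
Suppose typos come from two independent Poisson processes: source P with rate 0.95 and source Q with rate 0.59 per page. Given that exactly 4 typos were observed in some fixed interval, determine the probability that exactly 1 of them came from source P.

0.1388

Given the total, each event is independently from source P with probability p = λ_P/(λ_P+λ_Q) = 0.95/1.54 ≈ 0.6169.
So K ~ Binomial(4, 0.95/1.54): P(K = 1) = C(4,1) · (0.95/1.54)^1 · (0.59/1.54)^3 ≈ 0.1388.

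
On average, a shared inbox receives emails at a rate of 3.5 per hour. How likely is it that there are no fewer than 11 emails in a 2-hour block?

Over the interval, μ = 3.5 × 2 = 7 (a 2-hour block = 2 hours).
P(N ≥ 11) = 1 − P(N ≤ 10) = 1 − Σ_{j=0}^{10} e^(−μ) μ^j/j! ≈ 0.0985.

0.0985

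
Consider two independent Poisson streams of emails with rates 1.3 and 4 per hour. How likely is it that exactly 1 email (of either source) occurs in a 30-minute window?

Independent Poisson processes superpose: combined rate λ = 1.3 + 4 = 5.3 per hour.
Over the interval, μ = 5.3 × 0.5 = 2.65 (a 30-minute window = 0.5 hours).
P(N = 1) = e^(−2.65) · 2.65^1/1! ≈ 0.1872.

0.1872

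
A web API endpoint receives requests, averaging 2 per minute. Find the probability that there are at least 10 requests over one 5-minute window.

0.5421

Over the interval, μ = 2 × 5 = 10 (a 5-minute window = 5 minutes).
P(N ≥ 10) = 1 − P(N ≤ 9) = 1 − Σ_{j=0}^{9} e^(−μ) μ^j/j! ≈ 0.5421.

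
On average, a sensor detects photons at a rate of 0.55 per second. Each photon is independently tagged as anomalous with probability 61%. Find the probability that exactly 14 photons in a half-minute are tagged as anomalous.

Thinning: the photons that are tagged as anomalous themselves form a Poisson process with rate 0.61 × 0.55 = 0.3355 per second.
Over the interval, μ = 0.3355 × 30 = 10.065 (a half-minute = 30 seconds).
P(N = 14) = e^(−10.065) · 10.065^14/14! ≈ 0.0534.

0.0534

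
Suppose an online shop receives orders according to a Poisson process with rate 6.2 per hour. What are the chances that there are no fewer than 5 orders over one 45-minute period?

Over the interval, μ = 6.2 × 0.75 = 4.65 (a 45-minute period = 0.75 hours).
P(N ≥ 5) = 1 − P(N ≤ 4) = 1 − Σ_{j=0}^{4} e^(−μ) μ^j/j! ≈ 0.4961.

0.4961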